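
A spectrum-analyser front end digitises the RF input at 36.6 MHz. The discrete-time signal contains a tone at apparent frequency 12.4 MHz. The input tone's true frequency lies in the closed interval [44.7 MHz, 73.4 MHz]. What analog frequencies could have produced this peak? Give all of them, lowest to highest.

49 MHz, 60.8 MHz

Frequencies that alias to 12.4 MHz are k·fs ± 12.4 MHz for integer k ≥ 0.
k=0: 12.4 MHz.
k=1: 24.2 MHz, 49 MHz.
k=2: 60.8 MHz, 85.6 MHz.
k=3: 97.4 MHz, 122.2 MHz.
Within [44.7 MHz, 73.4 MHz]: 49 MHz, 60.8 MHz.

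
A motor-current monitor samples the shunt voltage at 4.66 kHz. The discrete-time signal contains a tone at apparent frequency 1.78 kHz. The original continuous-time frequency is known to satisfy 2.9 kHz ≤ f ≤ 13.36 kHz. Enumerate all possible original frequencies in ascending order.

Frequencies that alias to 1.78 kHz are k·fs ± 1.78 kHz for integer k ≥ 0.
k=0: 1.78 kHz.
k=1: 2.88 kHz, 6.44 kHz.
k=2: 7.54 kHz, 11.1 kHz.
k=3: 12.2 kHz, 15.76 kHz.
k=4: 16.86 kHz, 20.42 kHz.
Within [2.9 kHz, 13.36 kHz]: 6.44 kHz, 7.54 kHz, 11.1 kHz, 12.2 kHz.

6.44 kHz, 7.54 kHz, 11.1 kHz, 12.2 kHz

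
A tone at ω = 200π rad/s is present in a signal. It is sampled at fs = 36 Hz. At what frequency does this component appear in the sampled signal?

ω = 200π rad/s → f = ω/(2π) = 100 Hz.
100 Hz mod fs = 28 Hz.
28 Hz > fs/2 = 18 Hz, folds to fs − 28 Hz = 8 Hz.

8 Hz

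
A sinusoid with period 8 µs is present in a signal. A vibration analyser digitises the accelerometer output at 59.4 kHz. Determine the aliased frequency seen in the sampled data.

T = 8 µs → f = 1/T = 125 kHz.
125 kHz mod fs = 6.2 kHz.
6.2 kHz ≤ fs/2 = 29.7 kHz, appears at 6.2 kHz.

6.2 kHz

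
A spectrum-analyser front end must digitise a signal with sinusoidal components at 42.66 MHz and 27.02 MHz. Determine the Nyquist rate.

Highest-frequency component: 42.66 MHz.
Nyquist rate = 2 × 42.66 MHz = 85.32 MHz.

85.32 MHz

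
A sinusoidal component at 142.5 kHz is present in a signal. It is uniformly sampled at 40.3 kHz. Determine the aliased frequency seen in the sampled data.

18.7 kHz

142.5 kHz mod fs = 21.6 kHz.
21.6 kHz > fs/2 = 20.15 kHz, folds to fs − 21.6 kHz = 18.7 kHz.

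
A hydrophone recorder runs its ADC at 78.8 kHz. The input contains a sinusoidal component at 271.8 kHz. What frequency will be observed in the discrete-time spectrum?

35.4 kHz

271.8 kHz mod fs = 35.4 kHz.
35.4 kHz ≤ fs/2 = 39.4 kHz, appears at 35.4 kHz.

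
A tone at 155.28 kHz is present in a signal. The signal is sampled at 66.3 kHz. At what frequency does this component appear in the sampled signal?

22.68 kHz

155.28 kHz mod fs = 22.68 kHz.
22.68 kHz ≤ fs/2 = 33.15 kHz, appears at 22.68 kHz.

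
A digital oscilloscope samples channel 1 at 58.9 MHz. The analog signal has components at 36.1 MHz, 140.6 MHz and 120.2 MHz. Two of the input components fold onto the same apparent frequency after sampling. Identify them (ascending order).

36.1 MHz, 140.6 MHz

fs/2 = 29.45 MHz.
36.1 MHz > fs/2 = 29.45 MHz, folds to fs − 36.1 MHz = 22.8 MHz.
140.6 MHz mod fs = 22.8 MHz.
22.8 MHz ≤ fs/2 = 29.45 MHz, appears at 22.8 MHz.
120.2 MHz mod fs = 2.4 MHz.
2.4 MHz ≤ fs/2 = 29.45 MHz, appears at 2.4 MHz.
36.1 MHz and 140.6 MHz both map to 22.8 MHz.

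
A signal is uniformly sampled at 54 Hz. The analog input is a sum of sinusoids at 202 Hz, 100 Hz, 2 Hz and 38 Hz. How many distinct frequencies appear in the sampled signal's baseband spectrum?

fs/2 = 27 Hz.
202 Hz mod fs = 40 Hz.
40 Hz > fs/2 = 27 Hz, folds to fs − 40 Hz = 14 Hz.
100 Hz mod fs = 46 Hz.
46 Hz > fs/2 = 27 Hz, folds to fs − 46 Hz = 8 Hz.
2 Hz ≤ fs/2 = 27 Hz, passes unchanged.
38 Hz > fs/2 = 27 Hz, folds to fs − 38 Hz = 16 Hz.
Distinct values: {2 Hz, 8 Hz, 14 Hz, 16 Hz} → 4.

4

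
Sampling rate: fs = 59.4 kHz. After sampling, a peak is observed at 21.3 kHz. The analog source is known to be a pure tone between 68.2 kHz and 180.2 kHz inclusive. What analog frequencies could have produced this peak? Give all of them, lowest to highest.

Frequencies that alias to 21.3 kHz are k·fs ± 21.3 kHz for integer k ≥ 0.
k=0: 21.3 kHz.
k=1: 38.1 kHz, 80.7 kHz.
k=2: 97.5 kHz, 140.1 kHz.
k=3: 156.9 kHz, 199.5 kHz.
k=4: 216.3 kHz, 258.9 kHz.
Within [68.2 kHz, 180.2 kHz]: 80.7 kHz, 97.5 kHz, 140.1 kHz, 156.9 kHz.

80.7 kHz, 97.5 kHz, 140.1 kHz, 156.9 kHz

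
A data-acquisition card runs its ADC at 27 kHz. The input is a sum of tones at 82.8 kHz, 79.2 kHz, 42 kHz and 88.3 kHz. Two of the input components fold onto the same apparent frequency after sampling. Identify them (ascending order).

fs/2 = 13.5 kHz.
82.8 kHz mod fs = 1.8 kHz.
1.8 kHz ≤ fs/2 = 13.5 kHz, appears at 1.8 kHz.
79.2 kHz mod fs = 25.2 kHz.
25.2 kHz > fs/2 = 13.5 kHz, folds to fs − 25.2 kHz = 1.8 kHz.
42 kHz mod fs = 15 kHz.
15 kHz > fs/2 = 13.5 kHz, folds to fs − 15 kHz = 12 kHz.
88.3 kHz mod fs = 7.3 kHz.
7.3 kHz ≤ fs/2 = 13.5 kHz, appears at 7.3 kHz.
79.2 kHz and 82.8 kHz both map to 1.8 kHz.

79.2 kHz, 82.8 kHz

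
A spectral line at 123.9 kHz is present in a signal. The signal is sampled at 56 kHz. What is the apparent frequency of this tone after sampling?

123.9 kHz mod fs = 11.9 kHz.
11.9 kHz ≤ fs/2 = 28 kHz, appears at 11.9 kHz.

11.9 kHz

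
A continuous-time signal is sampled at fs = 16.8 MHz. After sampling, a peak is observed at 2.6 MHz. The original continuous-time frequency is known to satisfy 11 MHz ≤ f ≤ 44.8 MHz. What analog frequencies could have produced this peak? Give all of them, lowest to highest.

14.2 MHz, 19.4 MHz, 31 MHz, 36.2 MHz

Frequencies that alias to 2.6 MHz are k·fs ± 2.6 MHz for integer k ≥ 0.
k=0: 2.6 MHz.
k=1: 14.2 MHz, 19.4 MHz.
k=2: 31 MHz, 36.2 MHz.
k=3: 47.8 MHz, 53 MHz.
Within [11 MHz, 44.8 MHz]: 14.2 MHz, 19.4 MHz, 31 MHz, 36.2 MHz.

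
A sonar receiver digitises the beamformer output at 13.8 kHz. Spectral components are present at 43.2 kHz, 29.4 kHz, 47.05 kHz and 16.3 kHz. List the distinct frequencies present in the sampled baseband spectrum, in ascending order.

fs/2 = 6.9 kHz.
43.2 kHz mod fs = 1.8 kHz.
1.8 kHz ≤ fs/2 = 6.9 kHz, appears at 1.8 kHz.
29.4 kHz mod fs = 1.8 kHz.
1.8 kHz ≤ fs/2 = 6.9 kHz, appears at 1.8 kHz.
47.05 kHz mod fs = 5.65 kHz.
5.65 kHz ≤ fs/2 = 6.9 kHz, appears at 5.65 kHz.
16.3 kHz mod fs = 2.5 kHz.
2.5 kHz ≤ fs/2 = 6.9 kHz, appears at 2.5 kHz.
Distinct values: {1.8 kHz, 2.5 kHz, 5.65 kHz}.

1.8 kHz, 2.5 kHz, 5.65 kHz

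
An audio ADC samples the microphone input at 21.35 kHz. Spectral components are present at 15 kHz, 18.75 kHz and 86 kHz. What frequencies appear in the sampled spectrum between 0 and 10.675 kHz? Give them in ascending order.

0.6 kHz, 2.6 kHz, 6.35 kHz

fs/2 = 10.675 kHz.
15 kHz > fs/2 = 10.675 kHz, folds to fs − 15 kHz = 6.35 kHz.
18.75 kHz > fs/2 = 10.675 kHz, folds to fs − 18.75 kHz = 2.6 kHz.
86 kHz mod fs = 0.6 kHz.
0.6 kHz ≤ fs/2 = 10.675 kHz, appears at 0.6 kHz.
Distinct values: {0.6 kHz, 2.6 kHz, 6.35 kHz}.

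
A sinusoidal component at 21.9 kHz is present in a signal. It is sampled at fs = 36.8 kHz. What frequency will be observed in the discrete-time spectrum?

14.9 kHz

21.9 kHz > fs/2 = 18.4 kHz, folds to fs − 21.9 kHz = 14.9 kHz.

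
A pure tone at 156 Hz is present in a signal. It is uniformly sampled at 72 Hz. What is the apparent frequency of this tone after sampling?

156 Hz mod fs = 12 Hz.
12 Hz ≤ fs/2 = 36 Hz, appears at 12 Hz.

12 Hz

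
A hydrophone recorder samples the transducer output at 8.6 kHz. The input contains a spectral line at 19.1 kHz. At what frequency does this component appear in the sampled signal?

1.9 kHz

19.1 kHz mod fs = 1.9 kHz.
1.9 kHz ≤ fs/2 = 4.3 kHz, appears at 1.9 kHz.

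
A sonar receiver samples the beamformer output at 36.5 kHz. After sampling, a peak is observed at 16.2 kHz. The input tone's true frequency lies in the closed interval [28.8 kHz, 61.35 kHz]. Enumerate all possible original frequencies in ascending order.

52.7 kHz, 56.8 kHz

Frequencies that alias to 16.2 kHz are k·fs ± 16.2 kHz for integer k ≥ 0.
k=0: 16.2 kHz.
k=1: 20.3 kHz, 52.7 kHz.
k=2: 56.8 kHz, 89.2 kHz.
k=3: 93.3 kHz, 125.7 kHz.
Within [28.8 kHz, 61.35 kHz]: 52.7 kHz, 56.8 kHz.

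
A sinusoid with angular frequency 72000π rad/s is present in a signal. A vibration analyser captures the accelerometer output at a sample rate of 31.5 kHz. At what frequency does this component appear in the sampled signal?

4.5 kHz

ω = 72000π rad/s → f = ω/(2π) = 36000 Hz = 36 kHz.
36 kHz mod fs = 4.5 kHz.
4.5 kHz ≤ fs/2 = 15.75 kHz, appears at 4.5 kHz.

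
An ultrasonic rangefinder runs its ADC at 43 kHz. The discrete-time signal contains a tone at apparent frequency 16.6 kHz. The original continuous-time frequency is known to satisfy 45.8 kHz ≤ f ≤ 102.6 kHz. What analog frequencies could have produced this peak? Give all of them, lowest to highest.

59.6 kHz, 69.4 kHz, 102.6 kHz

Frequencies that alias to 16.6 kHz are k·fs ± 16.6 kHz for integer k ≥ 0.
k=0: 16.6 kHz.
k=1: 26.4 kHz, 59.6 kHz.
k=2: 69.4 kHz, 102.6 kHz.
k=3: 112.4 kHz, 145.6 kHz.
Within [45.8 kHz, 102.6 kHz]: 59.6 kHz, 69.4 kHz, 102.6 kHz.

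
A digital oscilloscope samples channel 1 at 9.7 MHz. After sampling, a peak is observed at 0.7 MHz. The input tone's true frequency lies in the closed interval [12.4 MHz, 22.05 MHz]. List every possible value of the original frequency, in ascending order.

18.7 MHz, 20.1 MHz

Frequencies that alias to 0.7 MHz are k·fs ± 0.7 MHz for integer k ≥ 0.
k=0: 0.7 MHz.
k=1: 9 MHz, 10.4 MHz.
k=2: 18.7 MHz, 20.1 MHz.
k=3: 28.4 MHz, 29.8 MHz.
Within [12.4 MHz, 22.05 MHz]: 18.7 MHz, 20.1 MHz.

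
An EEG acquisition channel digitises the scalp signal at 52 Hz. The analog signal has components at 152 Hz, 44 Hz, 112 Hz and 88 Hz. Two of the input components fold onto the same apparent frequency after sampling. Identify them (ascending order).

44 Hz, 112 Hz

fs/2 = 26 Hz.
152 Hz mod fs = 48 Hz.
48 Hz > fs/2 = 26 Hz, folds to fs − 48 Hz = 4 Hz.
44 Hz > fs/2 = 26 Hz, folds to fs − 44 Hz = 8 Hz.
112 Hz mod fs = 8 Hz.
8 Hz ≤ fs/2 = 26 Hz, appears at 8 Hz.
88 Hz mod fs = 36 Hz.
36 Hz > fs/2 = 26 Hz, folds to fs − 36 Hz = 16 Hz.
44 Hz and 112 Hz both map to 8 Hz.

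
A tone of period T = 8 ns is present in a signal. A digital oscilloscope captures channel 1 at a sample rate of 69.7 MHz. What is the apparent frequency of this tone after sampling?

T = 8 ns → f = 1/T = 125 MHz.
125 MHz mod fs = 55.3 MHz.
55.3 MHz > fs/2 = 34.85 MHz, folds to fs − 55.3 MHz = 14.4 MHz.

14.4 MHz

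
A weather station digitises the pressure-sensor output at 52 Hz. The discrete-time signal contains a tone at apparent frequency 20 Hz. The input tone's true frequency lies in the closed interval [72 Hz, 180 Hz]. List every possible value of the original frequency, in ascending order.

72 Hz, 84 Hz, 124 Hz, 136 Hz, 176 Hz

Frequencies that alias to 20 Hz are k·fs ± 20 Hz for integer k ≥ 0.
k=0: 20 Hz.
k=1: 32 Hz, 72 Hz.
k=2: 84 Hz, 124 Hz.
k=3: 136 Hz, 176 Hz.
k=4: 188 Hz, 228 Hz.
Within [72 Hz, 180 Hz]: 72 Hz, 84 Hz, 124 Hz, 136 Hz, 176 Hz.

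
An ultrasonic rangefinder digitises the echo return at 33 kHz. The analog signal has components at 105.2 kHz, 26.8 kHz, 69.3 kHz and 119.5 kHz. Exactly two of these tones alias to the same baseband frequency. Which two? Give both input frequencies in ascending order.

fs/2 = 16.5 kHz.
105.2 kHz mod fs = 6.2 kHz.
6.2 kHz ≤ fs/2 = 16.5 kHz, appears at 6.2 kHz.
26.8 kHz > fs/2 = 16.5 kHz, folds to fs − 26.8 kHz = 6.2 kHz.
69.3 kHz mod fs = 3.3 kHz.
3.3 kHz ≤ fs/2 = 16.5 kHz, appears at 3.3 kHz.
119.5 kHz mod fs = 20.5 kHz.
20.5 kHz > fs/2 = 16.5 kHz, folds to fs − 20.5 kHz = 12.5 kHz.
26.8 kHz and 105.2 kHz both map to 6.2 kHz.

26.8 kHz, 105.2 kHz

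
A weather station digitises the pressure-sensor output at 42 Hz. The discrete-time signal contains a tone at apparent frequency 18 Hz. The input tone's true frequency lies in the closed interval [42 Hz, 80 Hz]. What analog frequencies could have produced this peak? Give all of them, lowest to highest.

60 Hz, 66 Hz

Frequencies that alias to 18 Hz are k·fs ± 18 Hz for integer k ≥ 0.
k=0: 18 Hz.
k=1: 24 Hz, 60 Hz.
k=2: 66 Hz, 102 Hz.
k=3: 108 Hz, 144 Hz.
Within [42 Hz, 80 Hz]: 60 Hz, 66 Hz.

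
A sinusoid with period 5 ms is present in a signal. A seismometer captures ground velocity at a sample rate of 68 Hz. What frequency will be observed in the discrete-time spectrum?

T = 5 ms → f = 1/T = 200 Hz.
200 Hz mod fs = 64 Hz.
64 Hz > fs/2 = 34 Hz, folds to fs − 64 Hz = 4 Hz.

4 Hz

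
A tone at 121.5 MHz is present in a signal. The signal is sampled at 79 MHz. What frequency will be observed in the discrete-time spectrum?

121.5 MHz mod fs = 42.5 MHz.
42.5 MHz > fs/2 = 39.5 MHz, folds to fs − 42.5 MHz = 36.5 MHz.

36.5 MHz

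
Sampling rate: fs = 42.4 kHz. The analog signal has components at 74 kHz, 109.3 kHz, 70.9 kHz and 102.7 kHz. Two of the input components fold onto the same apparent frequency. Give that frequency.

17.9 kHz

fs/2 = 21.2 kHz.
74 kHz mod fs = 31.6 kHz.
31.6 kHz > fs/2 = 21.2 kHz, folds to fs − 31.6 kHz = 10.8 kHz.
109.3 kHz mod fs = 24.5 kHz.
24.5 kHz > fs/2 = 21.2 kHz, folds to fs − 24.5 kHz = 17.9 kHz.
70.9 kHz mod fs = 28.5 kHz.
28.5 kHz > fs/2 = 21.2 kHz, folds to fs − 28.5 kHz = 13.9 kHz.
102.7 kHz mod fs = 17.9 kHz.
17.9 kHz ≤ fs/2 = 21.2 kHz, appears at 17.9 kHz.
102.7 kHz and 109.3 kHz both map to 17.9 kHz.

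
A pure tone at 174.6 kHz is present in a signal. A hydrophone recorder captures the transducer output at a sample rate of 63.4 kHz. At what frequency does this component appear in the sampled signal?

15.6 kHz

174.6 kHz mod fs = 47.8 kHz.
47.8 kHz > fs/2 = 31.7 kHz, folds to fs − 47.8 kHz = 15.6 kHz.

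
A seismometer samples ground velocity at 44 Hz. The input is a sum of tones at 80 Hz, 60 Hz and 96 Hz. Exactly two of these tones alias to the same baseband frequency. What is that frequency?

fs/2 = 22 Hz.
80 Hz mod fs = 36 Hz.
36 Hz > fs/2 = 22 Hz, folds to fs − 36 Hz = 8 Hz.
60 Hz mod fs = 16 Hz.
16 Hz ≤ fs/2 = 22 Hz, appears at 16 Hz.
96 Hz mod fs = 8 Hz.
8 Hz ≤ fs/2 = 22 Hz, appears at 8 Hz.
80 Hz and 96 Hz both map to 8 Hz.

8 Hz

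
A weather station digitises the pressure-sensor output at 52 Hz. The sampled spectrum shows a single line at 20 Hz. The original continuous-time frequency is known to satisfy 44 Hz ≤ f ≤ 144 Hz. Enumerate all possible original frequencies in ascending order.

Frequencies that alias to 20 Hz are k·fs ± 20 Hz for integer k ≥ 0.
k=0: 20 Hz.
k=1: 32 Hz, 72 Hz.
k=2: 84 Hz, 124 Hz.
k=3: 136 Hz, 176 Hz.
k=4: 188 Hz, 228 Hz.
Within [44 Hz, 144 Hz]: 72 Hz, 84 Hz, 124 Hz, 136 Hz.

72 Hz, 84 Hz, 124 Hz, 136 Hz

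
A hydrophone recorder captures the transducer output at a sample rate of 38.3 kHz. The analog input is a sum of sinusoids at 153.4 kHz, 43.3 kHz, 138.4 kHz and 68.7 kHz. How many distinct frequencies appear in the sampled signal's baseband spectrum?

fs/2 = 19.15 kHz.
153.4 kHz mod fs = 0.2 kHz.
0.2 kHz ≤ fs/2 = 19.15 kHz, appears at 0.2 kHz.
43.3 kHz mod fs = 5 kHz.
5 kHz ≤ fs/2 = 19.15 kHz, appears at 5 kHz.
138.4 kHz mod fs = 23.5 kHz.
23.5 kHz > fs/2 = 19.15 kHz, folds to fs − 23.5 kHz = 14.8 kHz.
68.7 kHz mod fs = 30.4 kHz.
30.4 kHz > fs/2 = 19.15 kHz, folds to fs − 30.4 kHz = 7.9 kHz.
Distinct values: {0.2 kHz, 5 kHz, 7.9 kHz, 14.8 kHz} → 4.

4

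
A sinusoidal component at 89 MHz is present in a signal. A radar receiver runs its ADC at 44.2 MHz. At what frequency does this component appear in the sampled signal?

89 MHz mod fs = 0.6 MHz.
0.6 MHz ≤ fs/2 = 22.1 MHz, appears at 0.6 MHz.

0.6 MHz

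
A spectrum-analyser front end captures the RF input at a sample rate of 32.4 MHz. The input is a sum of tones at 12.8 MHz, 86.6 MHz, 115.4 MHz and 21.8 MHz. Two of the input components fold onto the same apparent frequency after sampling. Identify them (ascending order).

21.8 MHz, 86.6 MHz

fs/2 = 16.2 MHz.
12.8 MHz ≤ fs/2 = 16.2 MHz, passes unchanged.
86.6 MHz mod fs = 21.8 MHz.
21.8 MHz > fs/2 = 16.2 MHz, folds to fs − 21.8 MHz = 10.6 MHz.
115.4 MHz mod fs = 18.2 MHz.
18.2 MHz > fs/2 = 16.2 MHz, folds to fs − 18.2 MHz = 14.2 MHz.
21.8 MHz > fs/2 = 16.2 MHz, folds to fs − 21.8 MHz = 10.6 MHz.
21.8 MHz and 86.6 MHz both map to 10.6 MHz.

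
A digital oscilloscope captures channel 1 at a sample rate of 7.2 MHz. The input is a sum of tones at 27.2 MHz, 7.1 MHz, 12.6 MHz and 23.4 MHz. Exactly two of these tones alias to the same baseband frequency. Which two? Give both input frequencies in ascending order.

12.6 MHz, 23.4 MHz

fs/2 = 3.6 MHz.
27.2 MHz mod fs = 5.6 MHz.
5.6 MHz > fs/2 = 3.6 MHz, folds to fs − 5.6 MHz = 1.6 MHz.
7.1 MHz > fs/2 = 3.6 MHz, folds to fs − 7.1 MHz = 0.1 MHz.
12.6 MHz mod fs = 5.4 MHz.
5.4 MHz > fs/2 = 3.6 MHz, folds to fs − 5.4 MHz = 1.8 MHz.
23.4 MHz mod fs = 1.8 MHz.
1.8 MHz ≤ fs/2 = 3.6 MHz, appears at 1.8 MHz.
12.6 MHz and 23.4 MHz both map to 1.8 MHz.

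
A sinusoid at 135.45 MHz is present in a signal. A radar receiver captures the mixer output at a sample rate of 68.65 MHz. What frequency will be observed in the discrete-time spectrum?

135.45 MHz mod fs = 66.8 MHz.
66.8 MHz > fs/2 = 34.325 MHz, folds to fs − 66.8 MHz = 1.85 MHz.

1.85 MHz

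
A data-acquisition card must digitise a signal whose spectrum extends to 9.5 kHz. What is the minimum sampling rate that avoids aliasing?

19 kHz

Nyquist rate = 2 × 9.5 kHz = 19 kHz.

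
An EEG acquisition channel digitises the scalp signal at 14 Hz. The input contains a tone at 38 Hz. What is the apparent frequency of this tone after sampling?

38 Hz mod fs = 10 Hz.
10 Hz > fs/2 = 7 Hz, folds to fs − 10 Hz = 4 Hz.

4 Hz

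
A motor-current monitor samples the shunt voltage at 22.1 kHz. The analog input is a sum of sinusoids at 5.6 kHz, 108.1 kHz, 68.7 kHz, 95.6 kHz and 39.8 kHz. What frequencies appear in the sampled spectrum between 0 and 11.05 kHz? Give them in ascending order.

2.4 kHz, 4.4 kHz, 5.6 kHz, 7.2 kHz

fs/2 = 11.05 kHz.
5.6 kHz ≤ fs/2 = 11.05 kHz, passes unchanged.
108.1 kHz mod fs = 19.7 kHz.
19.7 kHz > fs/2 = 11.05 kHz, folds to fs − 19.7 kHz = 2.4 kHz.
68.7 kHz mod fs = 2.4 kHz.
2.4 kHz ≤ fs/2 = 11.05 kHz, appears at 2.4 kHz.
95.6 kHz mod fs = 7.2 kHz.
7.2 kHz ≤ fs/2 = 11.05 kHz, appears at 7.2 kHz.
39.8 kHz mod fs = 17.7 kHz.
17.7 kHz > fs/2 = 11.05 kHz, folds to fs − 17.7 kHz = 4.4 kHz.
Distinct values: {2.4 kHz, 4.4 kHz, 5.6 kHz, 7.2 kHz}.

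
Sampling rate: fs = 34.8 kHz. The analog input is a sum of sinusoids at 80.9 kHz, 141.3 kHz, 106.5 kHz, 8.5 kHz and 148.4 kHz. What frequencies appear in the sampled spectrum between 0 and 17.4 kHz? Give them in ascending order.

2.1 kHz, 8.5 kHz, 9.2 kHz, 11.3 kHz

fs/2 = 17.4 kHz.
80.9 kHz mod fs = 11.3 kHz.
11.3 kHz ≤ fs/2 = 17.4 kHz, appears at 11.3 kHz.
141.3 kHz mod fs = 2.1 kHz.
2.1 kHz ≤ fs/2 = 17.4 kHz, appears at 2.1 kHz.
106.5 kHz mod fs = 2.1 kHz.
2.1 kHz ≤ fs/2 = 17.4 kHz, appears at 2.1 kHz.
8.5 kHz ≤ fs/2 = 17.4 kHz, passes unchanged.
148.4 kHz mod fs = 9.2 kHz.
9.2 kHz ≤ fs/2 = 17.4 kHz, appears at 9.2 kHz.
Distinct values: {2.1 kHz, 8.5 kHz, 9.2 kHz, 11.3 kHz}.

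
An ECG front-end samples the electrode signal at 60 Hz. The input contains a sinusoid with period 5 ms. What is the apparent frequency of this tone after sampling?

T = 5 ms → f = 1/T = 200 Hz.
200 Hz mod fs = 20 Hz.
20 Hz ≤ fs/2 = 30 Hz, appears at 20 Hz.

20 Hz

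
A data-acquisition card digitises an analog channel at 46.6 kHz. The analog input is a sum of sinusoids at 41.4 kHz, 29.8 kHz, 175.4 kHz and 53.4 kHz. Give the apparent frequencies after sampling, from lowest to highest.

fs/2 = 23.3 kHz.
41.4 kHz > fs/2 = 23.3 kHz, folds to fs − 41.4 kHz = 5.2 kHz.
29.8 kHz > fs/2 = 23.3 kHz, folds to fs − 29.8 kHz = 16.8 kHz.
175.4 kHz mod fs = 35.6 kHz.
35.6 kHz > fs/2 = 23.3 kHz, folds to fs − 35.6 kHz = 11 kHz.
53.4 kHz mod fs = 6.8 kHz.
6.8 kHz ≤ fs/2 = 23.3 kHz, appears at 6.8 kHz.
Distinct values: {5.2 kHz, 6.8 kHz, 11 kHz, 16.8 kHz}.

5.2 kHz, 6.8 kHz, 11 kHz, 16.8 kHz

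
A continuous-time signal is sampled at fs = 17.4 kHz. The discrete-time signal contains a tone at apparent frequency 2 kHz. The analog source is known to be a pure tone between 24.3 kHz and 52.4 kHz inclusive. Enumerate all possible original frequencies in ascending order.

32.8 kHz, 36.8 kHz, 50.2 kHz

Frequencies that alias to 2 kHz are k·fs ± 2 kHz for integer k ≥ 0.
k=0: 2 kHz.
k=1: 15.4 kHz, 19.4 kHz.
k=2: 32.8 kHz, 36.8 kHz.
k=3: 50.2 kHz, 54.2 kHz.
k=4: 67.6 kHz, 71.6 kHz.
Within [24.3 kHz, 52.4 kHz]: 32.8 kHz, 36.8 kHz, 50.2 kHz.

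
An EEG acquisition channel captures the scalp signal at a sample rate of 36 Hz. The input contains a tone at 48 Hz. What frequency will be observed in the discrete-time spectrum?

48 Hz mod fs = 12 Hz.
12 Hz ≤ fs/2 = 18 Hz, appears at 12 Hz.

12 Hz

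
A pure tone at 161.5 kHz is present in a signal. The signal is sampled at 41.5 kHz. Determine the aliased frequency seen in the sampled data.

161.5 kHz mod fs = 37 kHz.
37 kHz > fs/2 = 20.75 kHz, folds to fs − 37 kHz = 4.5 kHz.

4.5 kHz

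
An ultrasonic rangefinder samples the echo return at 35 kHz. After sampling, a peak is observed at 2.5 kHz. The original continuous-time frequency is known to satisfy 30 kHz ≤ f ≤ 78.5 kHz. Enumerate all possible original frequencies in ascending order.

Frequencies that alias to 2.5 kHz are k·fs ± 2.5 kHz for integer k ≥ 0.
k=0: 2.5 kHz.
k=1: 32.5 kHz, 37.5 kHz.
k=2: 67.5 kHz, 72.5 kHz.
k=3: 102.5 kHz, 107.5 kHz.
Within [30 kHz, 78.5 kHz]: 32.5 kHz, 37.5 kHz, 67.5 kHz, 72.5 kHz.

32.5 kHz, 37.5 kHz, 67.5 kHz, 72.5 kHz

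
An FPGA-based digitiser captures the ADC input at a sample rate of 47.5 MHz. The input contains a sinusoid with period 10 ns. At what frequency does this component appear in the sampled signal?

T = 10 ns → f = 1/T = 100 MHz.
100 MHz mod fs = 5 MHz.
5 MHz ≤ fs/2 = 23.75 MHz, appears at 5 MHz.

5 MHz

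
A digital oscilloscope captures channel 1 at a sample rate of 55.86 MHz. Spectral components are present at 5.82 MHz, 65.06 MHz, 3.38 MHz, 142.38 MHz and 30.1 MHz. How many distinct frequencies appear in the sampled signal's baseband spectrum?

fs/2 = 27.93 MHz.
5.82 MHz ≤ fs/2 = 27.93 MHz, passes unchanged.
65.06 MHz mod fs = 9.2 MHz.
9.2 MHz ≤ fs/2 = 27.93 MHz, appears at 9.2 MHz.
3.38 MHz ≤ fs/2 = 27.93 MHz, passes unchanged.
142.38 MHz mod fs = 30.66 MHz.
30.66 MHz > fs/2 = 27.93 MHz, folds to fs − 30.66 MHz = 25.2 MHz.
30.1 MHz > fs/2 = 27.93 MHz, folds to fs − 30.1 MHz = 25.76 MHz.
Distinct values: {3.38 MHz, 5.82 MHz, 9.2 MHz, 25.2 MHz, 25.76 MHz} → 5.

5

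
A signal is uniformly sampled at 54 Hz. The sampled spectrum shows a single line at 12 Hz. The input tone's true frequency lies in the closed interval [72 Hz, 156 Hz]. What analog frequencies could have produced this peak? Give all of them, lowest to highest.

Frequencies that alias to 12 Hz are k·fs ± 12 Hz for integer k ≥ 0.
k=0: 12 Hz.
k=1: 42 Hz, 66 Hz.
k=2: 96 Hz, 120 Hz.
k=3: 150 Hz, 174 Hz.
k=4: 204 Hz, 228 Hz.
Within [72 Hz, 156 Hz]: 96 Hz, 120 Hz, 150 Hz.

96 Hz, 120 Hz, 150 Hz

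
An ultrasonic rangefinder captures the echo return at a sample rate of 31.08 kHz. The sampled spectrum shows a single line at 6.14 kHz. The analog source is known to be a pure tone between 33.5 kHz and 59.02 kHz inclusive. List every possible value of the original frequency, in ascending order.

37.22 kHz, 56.02 kHz

Frequencies that alias to 6.14 kHz are k·fs ± 6.14 kHz for integer k ≥ 0.
k=0: 6.14 kHz.
k=1: 24.94 kHz, 37.22 kHz.
k=2: 56.02 kHz, 68.3 kHz.
k=3: 87.1 kHz, 99.38 kHz.
Within [33.5 kHz, 59.02 kHz]: 37.22 kHz, 56.02 kHz.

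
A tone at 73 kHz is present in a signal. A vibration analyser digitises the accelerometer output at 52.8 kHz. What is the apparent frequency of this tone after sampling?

73 kHz mod fs = 20.2 kHz.
20.2 kHz ≤ fs/2 = 26.4 kHz, appears at 20.2 kHz.

20.2 kHz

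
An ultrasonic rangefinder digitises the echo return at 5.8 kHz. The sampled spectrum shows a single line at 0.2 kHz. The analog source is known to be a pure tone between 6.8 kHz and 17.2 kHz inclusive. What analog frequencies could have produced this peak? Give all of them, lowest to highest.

Frequencies that alias to 0.2 kHz are k·fs ± 0.2 kHz for integer k ≥ 0.
k=0: 0.2 kHz.
k=1: 5.6 kHz, 6 kHz.
k=2: 11.4 kHz, 11.8 kHz.
k=3: 17.2 kHz, 17.6 kHz.
k=4: 23 kHz, 23.4 kHz.
Within [6.8 kHz, 17.2 kHz]: 11.4 kHz, 11.8 kHz, 17.2 kHz.

11.4 kHz, 11.8 kHz, 17.2 kHz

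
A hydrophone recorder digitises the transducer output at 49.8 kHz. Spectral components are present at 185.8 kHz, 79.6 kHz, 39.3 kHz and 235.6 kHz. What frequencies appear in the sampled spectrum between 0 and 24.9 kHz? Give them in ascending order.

10.5 kHz, 13.4 kHz, 20 kHz

fs/2 = 24.9 kHz.
185.8 kHz mod fs = 36.4 kHz.
36.4 kHz > fs/2 = 24.9 kHz, folds to fs − 36.4 kHz = 13.4 kHz.
79.6 kHz mod fs = 29.8 kHz.
29.8 kHz > fs/2 = 24.9 kHz, folds to fs − 29.8 kHz = 20 kHz.
39.3 kHz > fs/2 = 24.9 kHz, folds to fs − 39.3 kHz = 10.5 kHz.
235.6 kHz mod fs = 36.4 kHz.
36.4 kHz > fs/2 = 24.9 kHz, folds to fs − 36.4 kHz = 13.4 kHz.
Distinct values: {10.5 kHz, 13.4 kHz, 20 kHz}.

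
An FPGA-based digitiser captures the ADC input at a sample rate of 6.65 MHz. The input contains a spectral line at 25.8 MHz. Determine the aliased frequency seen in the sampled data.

25.8 MHz mod fs = 5.85 MHz.
5.85 MHz > fs/2 = 3.325 MHz, folds to fs − 5.85 MHz = 0.8 MHz.

0.8 MHz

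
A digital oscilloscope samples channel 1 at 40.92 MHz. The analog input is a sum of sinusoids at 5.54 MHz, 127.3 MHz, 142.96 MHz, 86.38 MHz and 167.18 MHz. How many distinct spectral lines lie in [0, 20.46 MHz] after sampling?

fs/2 = 20.46 MHz.
5.54 MHz ≤ fs/2 = 20.46 MHz, passes unchanged.
127.3 MHz mod fs = 4.54 MHz.
4.54 MHz ≤ fs/2 = 20.46 MHz, appears at 4.54 MHz.
142.96 MHz mod fs = 20.2 MHz.
20.2 MHz ≤ fs/2 = 20.46 MHz, appears at 20.2 MHz.
86.38 MHz mod fs = 4.54 MHz.
4.54 MHz ≤ fs/2 = 20.46 MHz, appears at 4.54 MHz.
167.18 MHz mod fs = 3.5 MHz.
3.5 MHz ≤ fs/2 = 20.46 MHz, appears at 3.5 MHz.
Distinct values: {3.5 MHz, 4.54 MHz, 5.54 MHz, 20.2 MHz} → 4.

4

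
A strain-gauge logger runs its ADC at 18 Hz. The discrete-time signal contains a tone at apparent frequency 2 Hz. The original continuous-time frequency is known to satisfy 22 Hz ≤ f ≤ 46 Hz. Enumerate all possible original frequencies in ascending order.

34 Hz, 38 Hz

Frequencies that alias to 2 Hz are k·fs ± 2 Hz for integer k ≥ 0.
k=0: 2 Hz.
k=1: 16 Hz, 20 Hz.
k=2: 34 Hz, 38 Hz.
k=3: 52 Hz, 56 Hz.
Within [22 Hz, 46 Hz]: 34 Hz, 38 Hz.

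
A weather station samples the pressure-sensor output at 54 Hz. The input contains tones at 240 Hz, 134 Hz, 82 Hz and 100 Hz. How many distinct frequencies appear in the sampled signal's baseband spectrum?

3

fs/2 = 27 Hz.
240 Hz mod fs = 24 Hz.
24 Hz ≤ fs/2 = 27 Hz, appears at 24 Hz.
134 Hz mod fs = 26 Hz.
26 Hz ≤ fs/2 = 27 Hz, appears at 26 Hz.
82 Hz mod fs = 28 Hz.
28 Hz > fs/2 = 27 Hz, folds to fs − 28 Hz = 26 Hz.
100 Hz mod fs = 46 Hz.
46 Hz > fs/2 = 27 Hz, folds to fs − 46 Hz = 8 Hz.
Distinct values: {8 Hz, 24 Hz, 26 Hz} → 3.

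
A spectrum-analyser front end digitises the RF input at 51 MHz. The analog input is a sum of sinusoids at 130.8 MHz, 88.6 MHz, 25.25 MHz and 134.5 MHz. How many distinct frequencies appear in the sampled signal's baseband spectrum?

fs/2 = 25.5 MHz.
130.8 MHz mod fs = 28.8 MHz.
28.8 MHz > fs/2 = 25.5 MHz, folds to fs − 28.8 MHz = 22.2 MHz.
88.6 MHz mod fs = 37.6 MHz.
37.6 MHz > fs/2 = 25.5 MHz, folds to fs − 37.6 MHz = 13.4 MHz.
25.25 MHz ≤ fs/2 = 25.5 MHz, passes unchanged.
134.5 MHz mod fs = 32.5 MHz.
32.5 MHz > fs/2 = 25.5 MHz, folds to fs − 32.5 MHz = 18.5 MHz.
Distinct values: {13.4 MHz, 18.5 MHz, 22.2 MHz, 25.25 MHz} → 4.

4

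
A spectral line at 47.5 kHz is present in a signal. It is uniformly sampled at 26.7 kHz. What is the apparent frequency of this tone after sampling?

5.9 kHz

47.5 kHz mod fs = 20.8 kHz.
20.8 kHz > fs/2 = 13.35 kHz, folds to fs − 20.8 kHz = 5.9 kHz.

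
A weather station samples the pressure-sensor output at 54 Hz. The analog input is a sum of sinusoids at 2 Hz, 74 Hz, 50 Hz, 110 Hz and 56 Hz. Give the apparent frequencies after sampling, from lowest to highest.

fs/2 = 27 Hz.
2 Hz ≤ fs/2 = 27 Hz, passes unchanged.
74 Hz mod fs = 20 Hz.
20 Hz ≤ fs/2 = 27 Hz, appears at 20 Hz.
50 Hz > fs/2 = 27 Hz, folds to fs − 50 Hz = 4 Hz.
110 Hz mod fs = 2 Hz.
2 Hz ≤ fs/2 = 27 Hz, appears at 2 Hz.
56 Hz mod fs = 2 Hz.
2 Hz ≤ fs/2 = 27 Hz, appears at 2 Hz.
Distinct values: {2 Hz, 4 Hz, 20 Hz}.

2 Hz, 4 Hz, 20 Hz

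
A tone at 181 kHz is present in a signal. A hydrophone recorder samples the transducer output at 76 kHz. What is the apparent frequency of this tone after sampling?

29 kHz

181 kHz mod fs = 29 kHz.
29 kHz ≤ fs/2 = 38 kHz, appears at 29 kHz.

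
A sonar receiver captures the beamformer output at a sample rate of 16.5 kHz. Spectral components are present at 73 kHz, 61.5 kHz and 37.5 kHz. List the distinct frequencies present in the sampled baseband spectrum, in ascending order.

fs/2 = 8.25 kHz.
73 kHz mod fs = 7 kHz.
7 kHz ≤ fs/2 = 8.25 kHz, appears at 7 kHz.
61.5 kHz mod fs = 12 kHz.
12 kHz > fs/2 = 8.25 kHz, folds to fs − 12 kHz = 4.5 kHz.
37.5 kHz mod fs = 4.5 kHz.
4.5 kHz ≤ fs/2 = 8.25 kHz, appears at 4.5 kHz.
Distinct values: {4.5 kHz, 7 kHz}.

4.5 kHz, 7 kHz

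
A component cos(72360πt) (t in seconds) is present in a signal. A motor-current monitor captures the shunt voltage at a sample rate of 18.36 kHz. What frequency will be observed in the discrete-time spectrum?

0.54 kHz

ω = 72360π rad/s → f = ω/(2π) = 36180 Hz = 36.18 kHz.
36.18 kHz mod fs = 17.82 kHz.
17.82 kHz > fs/2 = 9.18 kHz, folds to fs − 17.82 kHz = 0.54 kHz.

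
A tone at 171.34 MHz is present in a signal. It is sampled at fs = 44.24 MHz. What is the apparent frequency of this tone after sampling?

171.34 MHz mod fs = 38.62 MHz.
38.62 MHz > fs/2 = 22.12 MHz, folds to fs − 38.62 MHz = 5.62 MHz.

5.62 MHz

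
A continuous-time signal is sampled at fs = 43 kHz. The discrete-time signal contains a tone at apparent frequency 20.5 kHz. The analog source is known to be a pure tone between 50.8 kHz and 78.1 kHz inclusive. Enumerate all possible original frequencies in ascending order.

63.5 kHz, 65.5 kHz

Frequencies that alias to 20.5 kHz are k·fs ± 20.5 kHz for integer k ≥ 0.
k=0: 20.5 kHz.
k=1: 22.5 kHz, 63.5 kHz.
k=2: 65.5 kHz, 106.5 kHz.
k=3: 108.5 kHz, 149.5 kHz.
Within [50.8 kHz, 78.1 kHz]: 63.5 kHz, 65.5 kHz.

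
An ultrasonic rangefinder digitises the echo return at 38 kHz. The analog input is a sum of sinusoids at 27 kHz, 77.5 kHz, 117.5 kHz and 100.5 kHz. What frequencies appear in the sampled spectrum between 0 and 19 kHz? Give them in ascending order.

fs/2 = 19 kHz.
27 kHz > fs/2 = 19 kHz, folds to fs − 27 kHz = 11 kHz.
77.5 kHz mod fs = 1.5 kHz.
1.5 kHz ≤ fs/2 = 19 kHz, appears at 1.5 kHz.
117.5 kHz mod fs = 3.5 kHz.
3.5 kHz ≤ fs/2 = 19 kHz, appears at 3.5 kHz.
100.5 kHz mod fs = 24.5 kHz.
24.5 kHz > fs/2 = 19 kHz, folds to fs − 24.5 kHz = 13.5 kHz.
Distinct values: {1.5 kHz, 3.5 kHz, 11 kHz, 13.5 kHz}.

1.5 kHz, 3.5 kHz, 11 kHz, 13.5 kHz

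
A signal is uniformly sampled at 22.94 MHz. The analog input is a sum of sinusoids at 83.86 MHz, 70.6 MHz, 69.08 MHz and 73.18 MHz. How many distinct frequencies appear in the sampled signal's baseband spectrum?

4

fs/2 = 11.47 MHz.
83.86 MHz mod fs = 15.04 MHz.
15.04 MHz > fs/2 = 11.47 MHz, folds to fs − 15.04 MHz = 7.9 MHz.
70.6 MHz mod fs = 1.78 MHz.
1.78 MHz ≤ fs/2 = 11.47 MHz, appears at 1.78 MHz.
69.08 MHz mod fs = 0.26 MHz.
0.26 MHz ≤ fs/2 = 11.47 MHz, appears at 0.26 MHz.
73.18 MHz mod fs = 4.36 MHz.
4.36 MHz ≤ fs/2 = 11.47 MHz, appears at 4.36 MHz.
Distinct values: {0.26 MHz, 1.78 MHz, 4.36 MHz, 7.9 MHz} → 4.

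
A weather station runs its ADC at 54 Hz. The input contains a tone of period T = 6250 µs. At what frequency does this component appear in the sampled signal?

T = 6250 µs → f = 1/T = 160 Hz.
160 Hz mod fs = 52 Hz.
52 Hz > fs/2 = 27 Hz, folds to fs − 52 Hz = 2 Hz.

2 Hz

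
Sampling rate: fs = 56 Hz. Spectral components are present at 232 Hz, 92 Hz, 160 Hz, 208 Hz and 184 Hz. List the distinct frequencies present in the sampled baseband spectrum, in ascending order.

fs/2 = 28 Hz.
232 Hz mod fs = 8 Hz.
8 Hz ≤ fs/2 = 28 Hz, appears at 8 Hz.
92 Hz mod fs = 36 Hz.
36 Hz > fs/2 = 28 Hz, folds to fs − 36 Hz = 20 Hz.
160 Hz mod fs = 48 Hz.
48 Hz > fs/2 = 28 Hz, folds to fs − 48 Hz = 8 Hz.
208 Hz mod fs = 40 Hz.
40 Hz > fs/2 = 28 Hz, folds to fs − 40 Hz = 16 Hz.
184 Hz mod fs = 16 Hz.
16 Hz ≤ fs/2 = 28 Hz, appears at 16 Hz.
Distinct values: {8 Hz, 16 Hz, 20 Hz}.

8 Hz, 16 Hz, 20 Hz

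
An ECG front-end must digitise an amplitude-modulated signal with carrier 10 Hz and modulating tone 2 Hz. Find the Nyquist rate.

24 Hz

AM sidebands sit at fc ± fm = 8 Hz and 12 Hz.
Highest-frequency component: 12 Hz.
Nyquist rate = 2 × 12 Hz = 24 Hz.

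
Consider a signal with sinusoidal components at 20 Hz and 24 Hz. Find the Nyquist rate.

Highest-frequency component: 24 Hz.
Nyquist rate = 2 × 24 Hz = 48 Hz.

48 Hz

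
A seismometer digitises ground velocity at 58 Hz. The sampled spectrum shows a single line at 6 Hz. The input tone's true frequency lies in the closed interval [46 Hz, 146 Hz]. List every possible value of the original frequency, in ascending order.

52 Hz, 64 Hz, 110 Hz, 122 Hz

Frequencies that alias to 6 Hz are k·fs ± 6 Hz for integer k ≥ 0.
k=0: 6 Hz.
k=1: 52 Hz, 64 Hz.
k=2: 110 Hz, 122 Hz.
k=3: 168 Hz, 180 Hz.
Within [46 Hz, 146 Hz]: 52 Hz, 64 Hz, 110 Hz, 122 Hz.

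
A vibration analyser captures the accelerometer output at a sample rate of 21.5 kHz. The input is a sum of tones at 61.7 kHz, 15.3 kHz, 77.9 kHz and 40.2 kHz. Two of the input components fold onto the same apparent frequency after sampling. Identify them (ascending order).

40.2 kHz, 61.7 kHz

fs/2 = 10.75 kHz.
61.7 kHz mod fs = 18.7 kHz.
18.7 kHz > fs/2 = 10.75 kHz, folds to fs − 18.7 kHz = 2.8 kHz.
15.3 kHz > fs/2 = 10.75 kHz, folds to fs − 15.3 kHz = 6.2 kHz.
77.9 kHz mod fs = 13.4 kHz.
13.4 kHz > fs/2 = 10.75 kHz, folds to fs − 13.4 kHz = 8.1 kHz.
40.2 kHz mod fs = 18.7 kHz.
18.7 kHz > fs/2 = 10.75 kHz, folds to fs − 18.7 kHz = 2.8 kHz.
40.2 kHz and 61.7 kHz both map to 2.8 kHz.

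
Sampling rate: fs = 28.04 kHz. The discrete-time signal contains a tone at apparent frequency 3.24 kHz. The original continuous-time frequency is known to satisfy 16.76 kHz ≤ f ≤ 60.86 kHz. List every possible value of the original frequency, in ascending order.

24.8 kHz, 31.28 kHz, 52.84 kHz, 59.32 kHz

Frequencies that alias to 3.24 kHz are k·fs ± 3.24 kHz for integer k ≥ 0.
k=0: 3.24 kHz.
k=1: 24.8 kHz, 31.28 kHz.
k=2: 52.84 kHz, 59.32 kHz.
k=3: 80.88 kHz, 87.36 kHz.
Within [16.76 kHz, 60.86 kHz]: 24.8 kHz, 31.28 kHz, 52.84 kHz, 59.32 kHz.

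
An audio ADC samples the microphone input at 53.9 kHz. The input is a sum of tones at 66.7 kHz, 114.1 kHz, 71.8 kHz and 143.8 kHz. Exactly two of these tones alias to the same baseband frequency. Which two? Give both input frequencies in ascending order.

71.8 kHz, 143.8 kHz

fs/2 = 26.95 kHz.
66.7 kHz mod fs = 12.8 kHz.
12.8 kHz ≤ fs/2 = 26.95 kHz, appears at 12.8 kHz.
114.1 kHz mod fs = 6.3 kHz.
6.3 kHz ≤ fs/2 = 26.95 kHz, appears at 6.3 kHz.
71.8 kHz mod fs = 17.9 kHz.
17.9 kHz ≤ fs/2 = 26.95 kHz, appears at 17.9 kHz.
143.8 kHz mod fs = 36 kHz.
36 kHz > fs/2 = 26.95 kHz, folds to fs − 36 kHz = 17.9 kHz.
71.8 kHz and 143.8 kHz both map to 17.9 kHz.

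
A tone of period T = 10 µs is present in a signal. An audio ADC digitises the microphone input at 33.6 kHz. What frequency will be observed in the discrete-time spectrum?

T = 10 µs → f = 1/T = 100 kHz.
100 kHz mod fs = 32.8 kHz.
32.8 kHz > fs/2 = 16.8 kHz, folds to fs − 32.8 kHz = 0.8 kHz.

0.8 kHz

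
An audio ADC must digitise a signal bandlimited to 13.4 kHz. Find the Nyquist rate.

26.8 kHz

Nyquist rate = 2 × 13.4 kHz = 26.8 kHz.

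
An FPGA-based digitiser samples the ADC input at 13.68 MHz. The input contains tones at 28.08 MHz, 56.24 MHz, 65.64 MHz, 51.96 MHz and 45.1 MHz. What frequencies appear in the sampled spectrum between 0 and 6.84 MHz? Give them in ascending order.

fs/2 = 6.84 MHz.
28.08 MHz mod fs = 0.72 MHz.
0.72 MHz ≤ fs/2 = 6.84 MHz, appears at 0.72 MHz.
56.24 MHz mod fs = 1.52 MHz.
1.52 MHz ≤ fs/2 = 6.84 MHz, appears at 1.52 MHz.
65.64 MHz mod fs = 10.92 MHz.
10.92 MHz > fs/2 = 6.84 MHz, folds to fs − 10.92 MHz = 2.76 MHz.
51.96 MHz mod fs = 10.92 MHz.
10.92 MHz > fs/2 = 6.84 MHz, folds to fs − 10.92 MHz = 2.76 MHz.
45.1 MHz mod fs = 4.06 MHz.
4.06 MHz ≤ fs/2 = 6.84 MHz, appears at 4.06 MHz.
Distinct values: {0.72 MHz, 1.52 MHz, 2.76 MHz, 4.06 MHz}.

0.72 MHz, 1.52 MHz, 2.76 MHz, 4.06 MHz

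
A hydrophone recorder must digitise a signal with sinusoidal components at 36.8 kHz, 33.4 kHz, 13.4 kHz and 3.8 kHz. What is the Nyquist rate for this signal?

73.6 kHz

Highest-frequency component: 36.8 kHz.
Nyquist rate = 2 × 36.8 kHz = 73.6 kHz.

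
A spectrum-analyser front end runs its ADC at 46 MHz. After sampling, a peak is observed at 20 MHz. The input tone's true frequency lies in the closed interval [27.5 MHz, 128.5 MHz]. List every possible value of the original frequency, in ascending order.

Frequencies that alias to 20 MHz are k·fs ± 20 MHz for integer k ≥ 0.
k=0: 20 MHz.
k=1: 26 MHz, 66 MHz.
k=2: 72 MHz, 112 MHz.
k=3: 118 MHz, 158 MHz.
k=4: 164 MHz, 204 MHz.
Within [27.5 MHz, 128.5 MHz]: 66 MHz, 72 MHz, 112 MHz, 118 MHz.

66 MHz, 72 MHz, 112 MHz, 118 MHz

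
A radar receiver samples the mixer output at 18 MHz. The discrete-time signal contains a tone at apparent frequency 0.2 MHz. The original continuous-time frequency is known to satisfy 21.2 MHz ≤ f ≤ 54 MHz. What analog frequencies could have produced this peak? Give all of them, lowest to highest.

35.8 MHz, 36.2 MHz, 53.8 MHz

Frequencies that alias to 0.2 MHz are k·fs ± 0.2 MHz for integer k ≥ 0.
k=0: 0.2 MHz.
k=1: 17.8 MHz, 18.2 MHz.
k=2: 35.8 MHz, 36.2 MHz.
k=3: 53.8 MHz, 54.2 MHz.
k=4: 71.8 MHz, 72.2 MHz.
Within [21.2 MHz, 54 MHz]: 35.8 MHz, 36.2 MHz, 53.8 MHz.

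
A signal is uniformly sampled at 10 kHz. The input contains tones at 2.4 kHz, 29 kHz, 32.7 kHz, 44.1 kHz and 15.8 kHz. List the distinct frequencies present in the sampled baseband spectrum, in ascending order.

1 kHz, 2.4 kHz, 2.7 kHz, 4.1 kHz, 4.2 kHz

fs/2 = 5 kHz.
2.4 kHz ≤ fs/2 = 5 kHz, passes unchanged.
29 kHz mod fs = 9 kHz.
9 kHz > fs/2 = 5 kHz, folds to fs − 9 kHz = 1 kHz.
32.7 kHz mod fs = 2.7 kHz.
2.7 kHz ≤ fs/2 = 5 kHz, appears at 2.7 kHz.
44.1 kHz mod fs = 4.1 kHz.
4.1 kHz ≤ fs/2 = 5 kHz, appears at 4.1 kHz.
15.8 kHz mod fs = 5.8 kHz.
5.8 kHz > fs/2 = 5 kHz, folds to fs − 5.8 kHz = 4.2 kHz.
Distinct values: {1 kHz, 2.4 kHz, 2.7 kHz, 4.1 kHz, 4.2 kHz}.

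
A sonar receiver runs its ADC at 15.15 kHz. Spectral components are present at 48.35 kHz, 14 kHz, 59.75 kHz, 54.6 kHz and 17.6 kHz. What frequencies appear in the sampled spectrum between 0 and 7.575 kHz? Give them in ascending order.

fs/2 = 7.575 kHz.
48.35 kHz mod fs = 2.9 kHz.
2.9 kHz ≤ fs/2 = 7.575 kHz, appears at 2.9 kHz.
14 kHz > fs/2 = 7.575 kHz, folds to fs − 14 kHz = 1.15 kHz.
59.75 kHz mod fs = 14.3 kHz.
14.3 kHz > fs/2 = 7.575 kHz, folds to fs − 14.3 kHz = 0.85 kHz.
54.6 kHz mod fs = 9.15 kHz.
9.15 kHz > fs/2 = 7.575 kHz, folds to fs − 9.15 kHz = 6 kHz.
17.6 kHz mod fs = 2.45 kHz.
2.45 kHz ≤ fs/2 = 7.575 kHz, appears at 2.45 kHz.
Distinct values: {0.85 kHz, 1.15 kHz, 2.45 kHz, 2.9 kHz, 6 kHz}.

0.85 kHz, 1.15 kHz, 2.45 kHz, 2.9 kHz, 6 kHz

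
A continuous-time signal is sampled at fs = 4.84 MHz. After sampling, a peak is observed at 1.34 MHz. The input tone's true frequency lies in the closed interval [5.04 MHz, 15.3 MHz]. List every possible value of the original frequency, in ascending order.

Frequencies that alias to 1.34 MHz are k·fs ± 1.34 MHz for integer k ≥ 0.
k=0: 1.34 MHz.
k=1: 3.5 MHz, 6.18 MHz.
k=2: 8.34 MHz, 11.02 MHz.
k=3: 13.18 MHz, 15.86 MHz.
k=4: 18.02 MHz, 20.7 MHz.
Within [5.04 MHz, 15.3 MHz]: 6.18 MHz, 8.34 MHz, 11.02 MHz, 13.18 MHz.

6.18 MHz, 8.34 MHz, 11.02 MHz, 13.18 MHz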